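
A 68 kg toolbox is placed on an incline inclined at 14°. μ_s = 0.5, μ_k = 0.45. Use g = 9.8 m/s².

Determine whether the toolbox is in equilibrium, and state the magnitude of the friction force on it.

N = m g cos θ = 647 N.
Down-slope weight component: m g sin θ = 161 N.
μ_s N = 323 N.
161 ≤ 323 N, so it stays put; friction = 161 N.

f ≈ 161 N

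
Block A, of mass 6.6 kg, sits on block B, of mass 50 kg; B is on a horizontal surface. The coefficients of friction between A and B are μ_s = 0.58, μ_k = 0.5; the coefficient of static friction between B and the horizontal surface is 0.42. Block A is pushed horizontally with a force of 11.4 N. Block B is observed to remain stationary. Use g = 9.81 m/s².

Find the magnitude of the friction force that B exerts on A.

The normal force B exerts on A is simply A's weight, N₁ = 64.75 N.
Maximum static friction on A from B: μ_s N₁ = 0.58×64.75 = 37.55 N.
P = 11.4 N is within that limit, so A and B move together (both at rest); the A–B friction is simply f₁ = P = 11.4 N.
B experiences an equal 11.4 N forward from A (third law). B is in equilibrium, so the floor supplies f₂ = 11.4 N of static friction (limit μ_s(m_A+m_B)g = 233.2 N, not exceeded).

f ≈ 11.4 N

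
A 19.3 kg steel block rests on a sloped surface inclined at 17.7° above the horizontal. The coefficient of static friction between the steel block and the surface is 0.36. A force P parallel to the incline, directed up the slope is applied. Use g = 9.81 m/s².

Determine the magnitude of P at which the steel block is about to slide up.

At impending motion up the slope, friction acts down-slope at its limit: f = μ_s N.
P is parallel to the surface, so N = m g cos θ = 180 N.
Along the incline: P = m g sin θ + μ_s N = 57.6 + 0.36×180 = 122 N.

P ≈ 122 N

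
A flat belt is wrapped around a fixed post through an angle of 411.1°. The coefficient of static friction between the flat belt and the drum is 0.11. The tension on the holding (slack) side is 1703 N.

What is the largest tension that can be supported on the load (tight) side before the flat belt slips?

At impending slip the capstan equation gives T₂/T₁ = e^{μβ} with β in radians.
β = 411.1° × π/180 = 7.175 rad.
e^{μβ} = e^{0.11×7.175} = 2.202.
T₂ = T₁ · e^{μβ} = 1703 × 2.202 = 3750 N.

T_max ≈ 3750 N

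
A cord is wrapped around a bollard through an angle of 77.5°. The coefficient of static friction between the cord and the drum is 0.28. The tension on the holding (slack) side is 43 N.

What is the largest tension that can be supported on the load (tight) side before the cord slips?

T_max ≈ 62.8 N

At impending slip the capstan equation gives T₂/T₁ = e^{μβ} with β in radians.
β = 77.5° × π/180 = 1.353 rad.
e^{μβ} = e^{0.28×1.353} = 1.46.
T₂ = T₁ · e^{μβ} = 43 × 1.46 = 62.8 N.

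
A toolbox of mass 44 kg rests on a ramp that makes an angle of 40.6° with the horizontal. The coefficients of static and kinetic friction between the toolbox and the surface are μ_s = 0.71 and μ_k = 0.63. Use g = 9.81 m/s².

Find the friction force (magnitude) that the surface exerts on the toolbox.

The normal reaction is N = m g cos θ = 327.7 N.
For equilibrium along the incline, friction must balance the weight component: f = m g sin θ = 280.9 N up the slope.
Maximum static friction available: μ_s N = 0.71 × 327.7 = 232.7 N.
|280.9| exceeds 232.7 N, so the toolbox slips down-slope; friction is kinetic, f = μ_k N = 0.63×327.7 = 206 N.

f ≈ 206 N (up the incline)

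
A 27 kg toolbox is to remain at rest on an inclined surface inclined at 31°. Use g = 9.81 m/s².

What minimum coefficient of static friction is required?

μ_s,min ≈ 0.601

At the slip threshold m g sin θ = μ_s m g cos θ, so μ_s,min = tan θ.
μ_s,min = tan 31° = 0.601.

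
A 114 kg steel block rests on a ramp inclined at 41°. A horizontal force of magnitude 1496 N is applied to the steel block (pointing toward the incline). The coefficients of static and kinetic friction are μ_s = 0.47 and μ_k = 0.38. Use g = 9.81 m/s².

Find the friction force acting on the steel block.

The horizontal push has a component P sin θ into the surface, so N = m g cos θ + P sin θ = 844 + 981.5 = 1825 N.
Along the incline, the net driving force (taking up-slope positive) is P cos θ − m g sin θ = 1129 − 733.7 = 395.3 N, so equilibrium requires friction f = -395.3 N (down-slope).
Maximum static friction: μ_s N = 0.47 × 1825 = 858 N.
|f_req| = 395.3 ≤ 858 N → the steel block is in equilibrium; friction equals the required value.

f ≈ 395 N (down the incline)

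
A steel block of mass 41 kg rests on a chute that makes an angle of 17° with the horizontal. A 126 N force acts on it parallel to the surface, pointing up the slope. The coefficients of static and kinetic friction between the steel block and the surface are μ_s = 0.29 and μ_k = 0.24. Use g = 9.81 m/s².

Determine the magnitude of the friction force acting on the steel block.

Perpendicular to the surface, N = m g cos θ = 41·9.81·cos 17° = 384.6 N.
The friction needed for equilibrium is m g sin θ − P = 117.6 − 126 = -8.405 N, measured positive up-slope.
Static friction can supply at most μ_s N = 111.5 N.
Since |-8.405| ≤ 111.5 N, the steel block remains in static equilibrium and friction takes exactly the required value.

f ≈ 8.41 N (down the incline)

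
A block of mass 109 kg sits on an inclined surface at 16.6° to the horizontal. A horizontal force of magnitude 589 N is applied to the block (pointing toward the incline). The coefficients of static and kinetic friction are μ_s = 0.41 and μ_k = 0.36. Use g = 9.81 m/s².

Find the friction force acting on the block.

f ≈ 259 N (down the incline)

Normal direction: N = m g cos θ + P sin θ = 1193 N.
Parallel to the incline: P cos θ − m g sin θ = 564.5 − 305.5 = 259 N; the friction needed to balance this is 259 N acting down the slope.
The limit of static friction is μ_s N = 489.1 N.
|f_req| = 259 ≤ 489.1 N → the block is in equilibrium; friction equals the required value.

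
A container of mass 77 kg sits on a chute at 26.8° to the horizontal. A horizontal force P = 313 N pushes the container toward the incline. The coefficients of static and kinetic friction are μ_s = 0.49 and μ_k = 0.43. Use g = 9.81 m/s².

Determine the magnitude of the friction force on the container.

Normal direction: N = m g cos θ + P sin θ = 815.4 N.
Parallel to the incline: P cos θ − m g sin θ = 279.4 − 340.6 = -61.2 N; the friction needed to balance this is 61.2 N acting up the slope.
The limit of static friction is μ_s N = 399.5 N.
Since 61.2 N is within the 399.5 N limit, the container stays put and friction is exactly 61.2 N.

f ≈ 61.2 N (up the incline)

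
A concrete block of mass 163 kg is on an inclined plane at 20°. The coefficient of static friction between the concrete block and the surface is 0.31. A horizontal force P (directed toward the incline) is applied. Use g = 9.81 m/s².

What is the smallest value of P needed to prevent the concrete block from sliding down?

The concrete block tends to slide down (tan θ > μ_s), so at the point of impending slip friction acts up-slope at its limit: f = μ_s N.
Perpendicular to the incline: N = m g cos θ + P sin θ.
Along the incline: P cos θ + μ_s N = m g sin θ, i.e. P cos θ + μ_s (m g cos θ + P sin θ) = m g sin θ.
Solving, P (cos θ + μ_s sin θ) = m g (sin θ − μ_s cos θ), so P = 1600×0.05072/1.046 = 77.5 N.

P_min ≈ 77.5 N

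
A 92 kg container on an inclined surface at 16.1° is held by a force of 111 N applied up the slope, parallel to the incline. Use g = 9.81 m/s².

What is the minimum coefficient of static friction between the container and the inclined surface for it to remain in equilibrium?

μ_s,min ≈ 0.161

N = m g cos θ = 867.1 N.
Friction must make up the shortfall along the incline: f = m g sin θ − P = 250.3 − 111 = 139.3 N.
At the threshold f = μ_s N, so μ_s,min = 139.3/867.1 = 0.161.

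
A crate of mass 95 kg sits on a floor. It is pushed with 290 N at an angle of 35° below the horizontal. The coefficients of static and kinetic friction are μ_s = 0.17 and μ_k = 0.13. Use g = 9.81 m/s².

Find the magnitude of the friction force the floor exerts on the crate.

f ≈ 143 N

N = m g + P sin α = 932 + 290×sin 35° = 1098 N.
For equilibrium, f = P cos α = 290×cos 35° = 237.6 N.
The static-friction limit is μ_s N = 186.7 N.
237.6 > 186.7 N → the crate slides; f = μ_k N = 0.13×1098 = 143 N.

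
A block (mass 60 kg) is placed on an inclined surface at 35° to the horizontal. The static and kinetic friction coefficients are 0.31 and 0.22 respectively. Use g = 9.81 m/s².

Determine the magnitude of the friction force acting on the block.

Normal force: N = m g cos θ = 60 × 9.81 × cos 35° = 482.2 N.
For equilibrium along the incline, friction must balance the weight component: f = m g sin θ = 337.6 N up the slope.
Static friction can supply at most μ_s N = 149.5 N.
Since |337.6| > 149.5 N, static friction cannot hold it; the block slides down the incline and kinetic friction applies: f = μ_k N = 0.22 × 482.2 = 106 N.

f ≈ 106 N (up the incline)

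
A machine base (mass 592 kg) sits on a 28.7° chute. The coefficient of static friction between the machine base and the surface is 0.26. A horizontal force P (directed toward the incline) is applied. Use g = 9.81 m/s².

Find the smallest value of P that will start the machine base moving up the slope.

At impending motion up the slope, friction acts down-slope at its limit: f = μ_s N.
Perpendicular to the incline: N = m g cos θ + P sin θ.
Along the incline: P cos θ = m g sin θ + μ_s N = m g sin θ + μ_s (m g cos θ + P sin θ).
Solving, P (cos θ − μ_s sin θ) = m g (sin θ + μ_s cos θ), so P = 592×9.81×(sin 28.7° + 0.26 cos 28.7°)/(cos 28.7° − 0.26 sin 28.7°) = 5810×0.7083/0.7523 = 5470 N.

P ≈ 5470 N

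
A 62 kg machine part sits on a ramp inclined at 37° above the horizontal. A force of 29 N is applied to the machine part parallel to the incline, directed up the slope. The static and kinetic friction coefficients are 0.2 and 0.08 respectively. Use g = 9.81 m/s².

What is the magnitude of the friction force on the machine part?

f ≈ 38.9 N (up the incline)

Perpendicular to the surface, N = m g cos θ = 62·9.81·cos 37° = 485.7 N.
The friction needed for equilibrium is m g sin θ − P = 366 − 29 = 337 N, measured positive up-slope.
The static-friction ceiling is μ_s N = 0.2 × 485.7 = 97.15 N.
|337| exceeds 97.15 N, so the machine part slips down-slope; friction is kinetic, f = μ_k N = 0.08×485.7 = 38.9 N.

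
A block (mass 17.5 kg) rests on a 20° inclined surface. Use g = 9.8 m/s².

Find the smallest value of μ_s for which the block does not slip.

μ_s,min ≈ 0.364

At the slip threshold m g sin θ = μ_s m g cos θ, so μ_s,min = tan θ.
μ_s,min = tan 20° = 0.364.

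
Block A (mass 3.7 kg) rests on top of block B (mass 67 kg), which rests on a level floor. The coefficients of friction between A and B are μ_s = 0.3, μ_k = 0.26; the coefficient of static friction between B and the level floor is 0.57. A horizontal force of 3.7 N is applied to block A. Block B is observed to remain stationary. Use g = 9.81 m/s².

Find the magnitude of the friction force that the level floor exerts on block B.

Between the blocks, N₁ = m_A g = 36.3 N.
Maximum static friction on A from B: μ_s N₁ = 0.3×36.3 = 10.89 N.
P = 3.7 N is within that limit, so A and B move together (both at rest); the A–B friction is simply f₁ = P = 3.7 N.
By Newton's third law B feels 3.7 N forward from A. With B stationary, the floor's static friction on B balances it: f₂ = 3.7 N (well within μ_s(m_A+m_B)g = 395.3 N).

f ≈ 3.7 N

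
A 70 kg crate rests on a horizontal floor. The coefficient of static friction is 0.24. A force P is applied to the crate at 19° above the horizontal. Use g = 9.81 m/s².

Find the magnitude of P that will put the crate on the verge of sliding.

P ≈ 161 N

N = m g − P sin α (the pull lifts the crate).
At impending slip, P cos α = μ_s N = μ_s (m g − P sin α).
Solving: P (cos α + μ_s sin α) = μ_s m g → P = 0.24×687/(cos 19° + 0.24 sin 19°) = 165/1.024 = 161 N.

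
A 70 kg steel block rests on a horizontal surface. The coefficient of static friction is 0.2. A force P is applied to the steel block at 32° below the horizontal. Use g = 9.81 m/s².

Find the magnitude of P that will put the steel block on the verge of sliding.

N = m g + P sin α (the push presses the steel block into the horizontal surface).
At impending slip, P cos α = μ_s N = μ_s (m g + P sin α).
Solving: P (cos α − μ_s sin α) = μ_s m g → P = 0.2×687/(cos 32° − 0.2 sin 32°) = 137/0.7421 = 185 N.

P ≈ 185 N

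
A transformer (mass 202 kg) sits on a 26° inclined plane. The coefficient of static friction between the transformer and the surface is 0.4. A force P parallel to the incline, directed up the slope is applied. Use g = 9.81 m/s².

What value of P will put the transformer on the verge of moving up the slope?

At impending motion up the slope, friction acts down-slope at its limit: f = μ_s N.
P is parallel to the surface, so N = m g cos θ = 1780 N.
Along the incline: P = m g sin θ + μ_s N = 869 + 0.4×1780 = 1580 N.

P ≈ 1580 N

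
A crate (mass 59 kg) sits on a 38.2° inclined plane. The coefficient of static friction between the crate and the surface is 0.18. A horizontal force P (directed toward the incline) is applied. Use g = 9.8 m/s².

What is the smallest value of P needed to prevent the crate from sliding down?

P_min ≈ 307 N

The crate tends to slide down (tan θ > μ_s), so at the point of impending slip friction acts up-slope at its limit: f = μ_s N.
Perpendicular to the incline: N = m g cos θ + P sin θ.
Along the incline: P cos θ + μ_s N = m g sin θ, i.e. P cos θ + μ_s (m g cos θ + P sin θ) = m g sin θ.
Solving, P (cos θ + μ_s sin θ) = m g (sin θ − μ_s cos θ), so P = 578×0.477/0.8972 = 307 N.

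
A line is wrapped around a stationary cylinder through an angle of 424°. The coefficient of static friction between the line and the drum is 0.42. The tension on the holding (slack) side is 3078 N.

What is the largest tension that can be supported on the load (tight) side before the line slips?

At impending slip the capstan equation gives T₂/T₁ = e^{μβ} with β in radians.
β = 424° × π/180 = 7.4 rad.
e^{μβ} = e^{0.42×7.4} = 22.38.
T₂ = T₁ · e^{μβ} = 3078 × 22.38 = 68900 N.

T_max ≈ 68900 N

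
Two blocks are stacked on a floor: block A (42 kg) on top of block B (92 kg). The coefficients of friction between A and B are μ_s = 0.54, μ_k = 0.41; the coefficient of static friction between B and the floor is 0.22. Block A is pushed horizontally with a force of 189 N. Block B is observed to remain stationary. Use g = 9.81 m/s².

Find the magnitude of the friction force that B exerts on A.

f ≈ 189 N

Between the blocks, N₁ = m_A g = 412 N.
Maximum static friction on A from B: μ_s N₁ = 0.54×412 = 222.5 N.
P = 189 N is within that limit, so A and B move together (both at rest); the A–B friction is simply f₁ = P = 189 N.
By Newton's third law B feels 189 N forward from A. With B stationary, the floor's static friction on B balances it: f₂ = 189 N (well within μ_s(m_A+m_B)g = 289.2 N).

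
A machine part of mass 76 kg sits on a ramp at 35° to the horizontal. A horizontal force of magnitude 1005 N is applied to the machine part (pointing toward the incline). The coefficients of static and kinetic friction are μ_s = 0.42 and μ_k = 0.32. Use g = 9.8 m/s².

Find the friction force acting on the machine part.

f ≈ 396 N (down the incline)

The horizontal push has a component P sin θ into the surface, so N = m g cos θ + P sin θ = 610.1 + 576.4 = 1187 N.
Along the incline, the net driving force (taking up-slope positive) is P cos θ − m g sin θ = 823.2 − 427.2 = 396 N, so equilibrium requires friction f = -396 N (down-slope).
The limit of static friction is μ_s N = 498.4 N.
|f_req| = 396 ≤ 498.4 N → the machine part is in equilibrium; friction equals the required value.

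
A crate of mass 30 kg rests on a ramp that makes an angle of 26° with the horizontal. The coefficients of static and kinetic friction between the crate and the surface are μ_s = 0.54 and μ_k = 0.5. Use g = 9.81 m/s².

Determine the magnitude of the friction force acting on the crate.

f ≈ 129 N (up the incline)

Normal force: N = m g cos θ = 30 × 9.81 × cos 26° = 264.5 N.
Along the slope the weight component is m g sin θ = 129 N; friction must supply exactly this, acting up-slope.
Static friction can supply at most μ_s N = 142.8 N.
Since |129| ≤ 142.8 N, static friction is sufficient; f equals the required value, not μ_s N.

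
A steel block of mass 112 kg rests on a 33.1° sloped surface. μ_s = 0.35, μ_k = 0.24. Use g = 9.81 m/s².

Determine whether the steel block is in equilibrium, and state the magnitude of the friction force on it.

N = m g cos θ = 920 N.
Down-slope weight component: m g sin θ = 600 N.
μ_s N = 322 N.
600 > 322 N, so it slides; kinetic friction f = μ_k N = 0.24×920 = 221 N.

f ≈ 221 N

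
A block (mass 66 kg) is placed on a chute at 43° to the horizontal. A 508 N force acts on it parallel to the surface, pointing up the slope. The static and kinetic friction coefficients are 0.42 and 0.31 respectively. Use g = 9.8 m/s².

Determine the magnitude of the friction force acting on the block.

f ≈ 66.9 N (down the incline)

The normal reaction is N = m g cos θ = 473 N.
For equilibrium along the incline the friction force must supply f = m g sin θ − P = 441.1 − 508 = -66.88 N (positive meaning up-slope).
The static-friction ceiling is μ_s N = 0.42 × 473 = 198.7 N.
Since |-66.88| ≤ 198.7 N, no slip — friction simply equals what equilibrium demands.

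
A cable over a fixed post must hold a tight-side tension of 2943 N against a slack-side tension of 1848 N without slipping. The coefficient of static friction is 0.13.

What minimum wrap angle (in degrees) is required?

T₂/T₁ = e^{μβ} → β = ln(T₂/T₁)/μ.
β = ln(2943/1848)/0.13 = 0.4653/0.13 = 3.579 rad.
In degrees: β = 3.579 × 180/π = 205°.

β_min ≈ 205°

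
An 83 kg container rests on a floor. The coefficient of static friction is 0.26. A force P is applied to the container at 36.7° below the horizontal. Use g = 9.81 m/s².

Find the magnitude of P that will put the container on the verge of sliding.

P ≈ 328 N

N = m g + P sin α (the push presses the container into the floor).
At impending slip, P cos α = μ_s N = μ_s (m g + P sin α).
Solving: P (cos α − μ_s sin α) = μ_s m g → P = 0.26×814/(cos 36.7° − 0.26 sin 36.7°) = 212/0.6464 = 328 N.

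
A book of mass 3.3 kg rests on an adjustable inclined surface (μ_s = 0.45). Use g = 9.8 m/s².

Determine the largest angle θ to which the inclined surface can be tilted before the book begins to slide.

At the slip threshold, m g sin θ = μ_s · m g cos θ, so tan θ = μ_s.
θ_max = arctan(0.45) = 24.2°.

θ_max ≈ 24.2°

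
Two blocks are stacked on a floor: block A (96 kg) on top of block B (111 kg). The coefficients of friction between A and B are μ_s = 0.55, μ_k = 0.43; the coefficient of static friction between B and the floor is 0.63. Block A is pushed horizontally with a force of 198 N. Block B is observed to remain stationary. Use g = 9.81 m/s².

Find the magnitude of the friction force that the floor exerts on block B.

f ≈ 198 N

Normal force at the A–B interface: N₁ = m_A g = 941.8 N.
Maximum static friction on A from B: μ_s N₁ = 0.55×941.8 = 518 N.
P = 198 N is within that limit, so A and B move together (both at rest); the A–B friction is simply f₁ = P = 198 N.
By Newton's third law B feels 198 N forward from A. With B stationary, the floor's static friction on B balances it: f₂ = 198 N (well within μ_s(m_A+m_B)g = 1279 N).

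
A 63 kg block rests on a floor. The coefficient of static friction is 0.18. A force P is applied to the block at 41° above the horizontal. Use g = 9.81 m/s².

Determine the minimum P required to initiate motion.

N = m g − P sin α (the pull lifts the block).
At impending slip, P cos α = μ_s N = μ_s (m g − P sin α).
Solving: P (cos α + μ_s sin α) = μ_s m g → P = 0.18×618/(cos 41° + 0.18 sin 41°) = 111/0.8728 = 127 N.

P ≈ 127 N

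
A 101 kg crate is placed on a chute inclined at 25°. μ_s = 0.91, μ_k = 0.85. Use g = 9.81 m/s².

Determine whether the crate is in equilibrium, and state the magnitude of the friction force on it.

f ≈ 419 N

N = m g cos θ = 898 N.
Down-slope weight component: m g sin θ = 419 N.
μ_s N = 817 N.
419 ≤ 817 N, so it stays put; friction = 419 N.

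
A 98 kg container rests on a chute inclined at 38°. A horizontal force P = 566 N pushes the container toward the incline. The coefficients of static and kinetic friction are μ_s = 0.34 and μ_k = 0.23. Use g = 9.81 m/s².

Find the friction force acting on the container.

f ≈ 146 N (up the incline)

The horizontal push has a component P sin θ into the surface, so N = m g cos θ + P sin θ = 757.6 + 348.5 = 1106 N.
Along the incline, the net driving force (taking up-slope positive) is P cos θ − m g sin θ = 446 − 591.9 = -145.9 N, so equilibrium requires friction f = 145.9 N (up-slope).
Maximum static friction: μ_s N = 0.34 × 1106 = 376.1 N.
Since 145.9 N is within the 376.1 N limit, the container stays put and friction is exactly 146 N.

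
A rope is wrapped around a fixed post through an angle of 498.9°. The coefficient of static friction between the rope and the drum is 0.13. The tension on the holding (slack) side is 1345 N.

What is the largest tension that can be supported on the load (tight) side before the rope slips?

T_max ≈ 4170 N

At impending slip the capstan equation gives T₂/T₁ = e^{μβ} with β in radians.
β = 498.9° × π/180 = 8.707 rad.
e^{μβ} = e^{0.13×8.707} = 3.102.
T₂ = T₁ · e^{μβ} = 1345 × 3.102 = 4170 N.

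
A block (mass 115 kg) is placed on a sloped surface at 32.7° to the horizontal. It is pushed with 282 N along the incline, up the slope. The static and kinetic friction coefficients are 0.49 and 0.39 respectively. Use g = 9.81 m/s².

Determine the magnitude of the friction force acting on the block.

f ≈ 327 N (up the incline)

Normal force: N = m g cos θ = 115 × 9.81 × cos 32.7° = 949.4 N.
Parallel to the incline, ΣF = 0 gives f = m g sin θ − P = 609.5 − 282 = 327.5 N (up-slope positive).
Maximum static friction available: μ_s N = 0.49 × 949.4 = 465.2 N.
Since |327.5| ≤ 465.2 N, no slip — friction simply equals what equilibrium demands.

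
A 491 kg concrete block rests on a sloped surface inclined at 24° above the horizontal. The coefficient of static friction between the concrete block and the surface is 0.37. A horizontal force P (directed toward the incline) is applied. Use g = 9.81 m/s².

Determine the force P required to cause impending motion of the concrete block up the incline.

P ≈ 4700 N

At impending motion up the slope, friction acts down-slope at its limit: f = μ_s N.
Perpendicular to the incline: N = m g cos θ + P sin θ.
Along the incline: P cos θ = m g sin θ + μ_s N = m g sin θ + μ_s (m g cos θ + P sin θ).
Solving, P (cos θ − μ_s sin θ) = m g (sin θ + μ_s cos θ), so P = 491×9.81×(sin 24° + 0.37 cos 24°)/(cos 24° − 0.37 sin 24°) = 4820×0.7447/0.7631 = 4700 N.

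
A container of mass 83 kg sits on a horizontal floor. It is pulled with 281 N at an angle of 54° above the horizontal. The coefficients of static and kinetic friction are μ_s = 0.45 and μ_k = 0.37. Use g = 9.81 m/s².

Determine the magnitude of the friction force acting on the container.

f ≈ 165 N

The vertical component of P reduces the normal force: N = m g − P sin α = 814.2 − 227.3 = 586.9 N.
The horizontal driving force is P cos α = 165.2 N, so equilibrium needs friction f = 165.2 N.
The static-friction limit is μ_s N = 264.1 N.
165.2 ≤ 264.1 N → static; friction equals the required 165 N.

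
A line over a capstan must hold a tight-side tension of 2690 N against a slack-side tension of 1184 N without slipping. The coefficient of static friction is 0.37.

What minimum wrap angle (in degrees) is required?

β_min ≈ 127°

T₂/T₁ = e^{μβ} → β = ln(T₂/T₁)/μ.
β = ln(2690/1184)/0.37 = 0.8206/0.37 = 2.218 rad.
In degrees: β = 2.218 × 180/π = 127°.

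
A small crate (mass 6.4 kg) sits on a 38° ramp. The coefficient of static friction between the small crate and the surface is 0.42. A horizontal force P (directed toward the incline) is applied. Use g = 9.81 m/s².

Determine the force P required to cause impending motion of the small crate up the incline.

At impending motion up the slope, friction acts down-slope at its limit: f = μ_s N.
Perpendicular to the incline: N = m g cos θ + P sin θ.
Along the incline: P cos θ = m g sin θ + μ_s N = m g sin θ + μ_s (m g cos θ + P sin θ).
Solving, P (cos θ − μ_s sin θ) = m g (sin θ + μ_s cos θ), so P = 6.4×9.81×(sin 38° + 0.42 cos 38°)/(cos 38° − 0.42 sin 38°) = 62.8×0.9466/0.5294 = 112 N.

P ≈ 112 N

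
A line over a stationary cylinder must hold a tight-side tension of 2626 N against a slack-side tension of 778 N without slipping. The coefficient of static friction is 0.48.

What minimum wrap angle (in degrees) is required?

β_min ≈ 145°

T₂/T₁ = e^{μβ} → β = ln(T₂/T₁)/μ.
β = ln(2626/778)/0.48 = 1.216/0.48 = 2.534 rad.
In degrees: β = 2.534 × 180/π = 145°.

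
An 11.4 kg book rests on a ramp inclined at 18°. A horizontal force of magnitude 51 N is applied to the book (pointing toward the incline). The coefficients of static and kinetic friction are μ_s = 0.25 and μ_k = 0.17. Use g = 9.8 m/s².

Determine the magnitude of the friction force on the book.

f ≈ 14 N (down the incline)

The horizontal push has a component P sin θ into the surface, so N = m g cos θ + P sin θ = 106.3 + 15.76 = 122 N.
Along the incline, the net driving force (taking up-slope positive) is P cos θ − m g sin θ = 48.5 − 34.52 = 13.98 N, so equilibrium requires friction f = -13.98 N (down-slope).
The limit of static friction is μ_s N = 30.5 N.
|f_req| = 13.98 ≤ 30.5 N → the book is in equilibrium; friction equals the required value.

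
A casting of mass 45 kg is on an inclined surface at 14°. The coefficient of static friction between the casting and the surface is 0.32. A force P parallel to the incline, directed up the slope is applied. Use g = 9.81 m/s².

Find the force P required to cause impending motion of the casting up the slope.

P ≈ 244 N

At impending motion up the slope, friction acts down-slope at its limit: f = μ_s N.
P is parallel to the surface, so N = m g cos θ = 428 N.
Along the incline: P = m g sin θ + μ_s N = 107 + 0.32×428 = 244 N.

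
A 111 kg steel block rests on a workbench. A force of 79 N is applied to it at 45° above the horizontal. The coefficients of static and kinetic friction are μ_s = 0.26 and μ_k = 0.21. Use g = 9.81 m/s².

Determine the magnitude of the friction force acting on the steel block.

Vertical equilibrium gives N = m g − P sin α = 1033 N.
Horizontally, friction must balance P cos α = 55.86 N.
μ_s N = 0.26 × 1033 = 268.6 N.
55.86 ≤ 268.6 N → static; friction equals the required 55.9 N.

f ≈ 55.9 N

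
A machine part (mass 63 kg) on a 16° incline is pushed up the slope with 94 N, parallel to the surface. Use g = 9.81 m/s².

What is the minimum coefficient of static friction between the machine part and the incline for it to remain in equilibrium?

N = m g cos θ = 594.1 N.
Friction must make up the shortfall along the incline: f = m g sin θ − P = 170.4 − 94 = 76.35 N.
At the threshold f = μ_s N, so μ_s,min = 76.35/594.1 = 0.129.

μ_s,min ≈ 0.129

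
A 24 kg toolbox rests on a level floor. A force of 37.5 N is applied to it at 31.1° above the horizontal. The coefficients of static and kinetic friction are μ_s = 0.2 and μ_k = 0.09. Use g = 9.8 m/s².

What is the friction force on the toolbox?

f ≈ 32.1 N

Vertical equilibrium gives N = m g − P sin α = 215.8 N.
For equilibrium, f = P cos α = 37.5×cos 31.1° = 32.11 N.
The static-friction limit is μ_s N = 43.17 N.
Since 32.11 N does not exceed the limit, the toolbox stays at rest and f = 32.1 N.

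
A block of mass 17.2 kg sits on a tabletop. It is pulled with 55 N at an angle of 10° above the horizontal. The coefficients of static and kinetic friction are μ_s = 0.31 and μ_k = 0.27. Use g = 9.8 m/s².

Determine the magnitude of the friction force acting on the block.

The vertical component of P reduces the normal force: N = m g − P sin α = 168.6 − 9.551 = 159 N.
The horizontal driving force is P cos α = 54.16 N, so equilibrium needs friction f = 54.16 N.
The static-friction limit is μ_s N = 49.29 N.
54.16 > 49.29 N → the block slides; f = μ_k N = 0.27×159 = 42.9 N.

f ≈ 42.9 N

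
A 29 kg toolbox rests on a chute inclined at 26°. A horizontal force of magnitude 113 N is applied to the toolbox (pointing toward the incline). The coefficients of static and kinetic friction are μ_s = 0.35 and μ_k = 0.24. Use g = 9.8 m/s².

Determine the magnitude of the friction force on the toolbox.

Normal direction: N = m g cos θ + P sin θ = 305 N.
Along the incline, the net driving force (taking up-slope positive) is P cos θ − m g sin θ = 101.6 − 124.6 = -23.02 N, so equilibrium requires friction f = 23.02 N (up-slope).
The limit of static friction is μ_s N = 106.7 N.
|f_req| = 23.02 ≤ 106.7 N → the toolbox is in equilibrium; friction equals the required value.

f ≈ 23 N (up the incline)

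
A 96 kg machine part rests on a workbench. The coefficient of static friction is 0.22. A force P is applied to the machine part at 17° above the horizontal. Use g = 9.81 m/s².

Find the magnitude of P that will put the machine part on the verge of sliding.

N = m g − P sin α (the pull lifts the machine part).
At impending slip, P cos α = μ_s N = μ_s (m g − P sin α).
Solving: P (cos α + μ_s sin α) = μ_s m g → P = 0.22×942/(cos 17° + 0.22 sin 17°) = 207/1.021 = 203 N.

P ≈ 203 N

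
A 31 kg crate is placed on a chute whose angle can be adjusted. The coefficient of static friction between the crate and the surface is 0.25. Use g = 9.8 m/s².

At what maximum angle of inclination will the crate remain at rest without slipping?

At the slip threshold, m g sin θ = μ_s · m g cos θ, so tan θ = μ_s.
θ_max = arctan(0.25) = 14°.

θ_max ≈ 14°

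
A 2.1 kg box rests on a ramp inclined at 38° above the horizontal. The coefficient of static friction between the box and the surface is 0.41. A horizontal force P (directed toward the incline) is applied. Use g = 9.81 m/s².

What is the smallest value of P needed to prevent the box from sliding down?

P_min ≈ 5.79 N

The box tends to slide down (tan θ > μ_s), so at the point of impending slip friction acts up-slope at its limit: f = μ_s N.
Perpendicular to the incline: N = m g cos θ + P sin θ.
Along the incline: P cos θ + μ_s N = m g sin θ, i.e. P cos θ + μ_s (m g cos θ + P sin θ) = m g sin θ.
Solving, P (cos θ + μ_s sin θ) = m g (sin θ − μ_s cos θ), so P = 20.6×0.2926/1.04 = 5.79 N.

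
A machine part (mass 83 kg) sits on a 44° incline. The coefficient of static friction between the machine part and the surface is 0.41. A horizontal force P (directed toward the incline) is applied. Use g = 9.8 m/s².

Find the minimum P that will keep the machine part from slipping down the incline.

P_min ≈ 324 N

The machine part tends to slide down (tan θ > μ_s), so at the point of impending slip friction acts up-slope at its limit: f = μ_s N.
Perpendicular to the incline: N = m g cos θ + P sin θ.
Along the incline: P cos θ + μ_s N = m g sin θ, i.e. P cos θ + μ_s (m g cos θ + P sin θ) = m g sin θ.
Solving, P (cos θ + μ_s sin θ) = m g (sin θ − μ_s cos θ), so P = 813×0.3997/1.004 = 324 N.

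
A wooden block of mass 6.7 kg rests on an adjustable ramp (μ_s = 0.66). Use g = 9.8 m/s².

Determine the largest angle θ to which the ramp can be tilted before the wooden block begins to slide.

At the slip threshold, m g sin θ = μ_s · m g cos θ, so tan θ = μ_s.
θ_max = arctan(0.66) = 33.4°.

θ_max ≈ 33.4°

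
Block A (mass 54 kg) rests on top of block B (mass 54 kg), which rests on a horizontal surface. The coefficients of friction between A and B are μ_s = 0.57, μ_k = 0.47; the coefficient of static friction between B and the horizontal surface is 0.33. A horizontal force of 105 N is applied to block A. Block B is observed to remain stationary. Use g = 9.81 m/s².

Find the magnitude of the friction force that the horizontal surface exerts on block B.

Between the blocks, N₁ = m_A g = 529.7 N.
Maximum static friction on A from B: μ_s N₁ = 0.57×529.7 = 302 N.
Since P = 105 N ≤ 302 N, A does not slip on B; friction on A equals P = 105 N.
By Newton's third law B feels 105 N forward from A. With B stationary, the floor's static friction on B balances it: f₂ = 105 N (well within μ_s(m_A+m_B)g = 349.6 N).

f ≈ 105 N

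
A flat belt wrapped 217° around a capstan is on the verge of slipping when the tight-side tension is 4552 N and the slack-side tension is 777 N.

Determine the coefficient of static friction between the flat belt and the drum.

μ ≈ 0.467

T₂/T₁ = e^{μβ} → μ = ln(T₂/T₁)/β.
β = 217° = 3.787 rad.
μ = ln(4552/777)/3.787 = ln(5.858)/3.787 = 0.467.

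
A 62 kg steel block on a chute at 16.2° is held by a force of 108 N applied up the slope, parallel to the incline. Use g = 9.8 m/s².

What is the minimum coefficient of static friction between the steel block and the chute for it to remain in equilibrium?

N = m g cos θ = 583.5 N.
Friction must make up the shortfall along the incline: f = m g sin θ − P = 169.5 − 108 = 61.51 N.
At the threshold f = μ_s N, so μ_s,min = 61.51/583.5 = 0.105.

μ_s,min ≈ 0.105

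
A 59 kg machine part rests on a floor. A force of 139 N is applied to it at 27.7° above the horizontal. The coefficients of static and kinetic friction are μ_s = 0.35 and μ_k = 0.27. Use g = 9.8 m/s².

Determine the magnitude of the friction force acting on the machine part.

f ≈ 123 N

Vertical equilibrium gives N = m g − P sin α = 513.6 N.
For equilibrium, f = P cos α = 139×cos 27.7° = 123.1 N.
μ_s N = 0.35 × 513.6 = 179.8 N.
123.1 ≤ 179.8 N → static; friction equals the required 123 N.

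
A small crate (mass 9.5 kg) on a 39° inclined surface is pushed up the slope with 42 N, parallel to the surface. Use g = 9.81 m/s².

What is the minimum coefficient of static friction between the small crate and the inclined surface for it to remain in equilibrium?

N = m g cos θ = 72.43 N.
Friction must make up the shortfall along the incline: f = m g sin θ − P = 58.65 − 42 = 16.65 N.
At the threshold f = μ_s N, so μ_s,min = 16.65/72.43 = 0.23.

μ_s,min ≈ 0.23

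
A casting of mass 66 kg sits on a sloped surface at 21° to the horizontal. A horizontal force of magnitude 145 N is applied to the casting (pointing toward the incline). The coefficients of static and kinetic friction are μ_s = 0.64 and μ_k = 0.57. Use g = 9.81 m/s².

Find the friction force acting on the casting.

Normal direction: N = m g cos θ + P sin θ = 656.4 N.
Parallel to the incline: P cos θ − m g sin θ = 135.4 − 232 = -96.66 N; the friction needed to balance this is 96.66 N acting up the slope.
The limit of static friction is μ_s N = 420.1 N.
Since 96.66 N is within the 420.1 N limit, the casting stays put and friction is exactly 96.7 N.

f ≈ 96.7 N (up the incline)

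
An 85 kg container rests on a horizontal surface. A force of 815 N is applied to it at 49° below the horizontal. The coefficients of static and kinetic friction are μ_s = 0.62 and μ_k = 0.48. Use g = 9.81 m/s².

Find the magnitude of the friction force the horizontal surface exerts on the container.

f ≈ 535 N

N = m g + P sin α = 833.9 + 815×sin 49° = 1449 N.
For equilibrium, f = P cos α = 815×cos 49° = 534.7 N.
The static-friction limit is μ_s N = 898.3 N.
534.7 ≤ 898.3 N → static; friction equals the required 535 N.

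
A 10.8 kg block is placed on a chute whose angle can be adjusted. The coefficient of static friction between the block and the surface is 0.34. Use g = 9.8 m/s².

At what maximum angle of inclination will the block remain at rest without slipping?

At the slip threshold, m g sin θ = μ_s · m g cos θ, so tan θ = μ_s.
θ_max = arctan(0.34) = 18.8°.

θ_max ≈ 18.8°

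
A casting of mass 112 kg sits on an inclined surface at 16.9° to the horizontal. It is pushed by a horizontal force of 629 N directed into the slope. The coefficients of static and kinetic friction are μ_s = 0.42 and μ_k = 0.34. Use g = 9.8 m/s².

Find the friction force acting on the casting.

Normal direction: N = m g cos θ + P sin θ = 1233 N.
Parallel to the incline: P cos θ − m g sin θ = 601.8 − 319.1 = 282.8 N; the friction needed to balance this is 282.8 N acting down the slope.
The limit of static friction is μ_s N = 517.9 N.
|f_req| = 282.8 ≤ 517.9 N → the casting is in equilibrium; friction equals the required value.

f ≈ 283 N (down the incline)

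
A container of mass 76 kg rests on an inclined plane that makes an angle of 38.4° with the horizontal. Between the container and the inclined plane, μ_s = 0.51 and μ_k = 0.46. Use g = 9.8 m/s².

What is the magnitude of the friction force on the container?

f ≈ 268 N (up the incline)

Perpendicular to the surface, N = m g cos θ = 76·9.8·cos 38.4° = 583.7 N.
For equilibrium along the incline, friction must balance the weight component: f = m g sin θ = 462.6 N up the slope.
Static friction can supply at most μ_s N = 297.7 N.
Since |462.6| > 297.7 N, static friction cannot hold it; the container slides down the incline and kinetic friction applies: f = μ_k N = 0.46 × 583.7 = 268 N.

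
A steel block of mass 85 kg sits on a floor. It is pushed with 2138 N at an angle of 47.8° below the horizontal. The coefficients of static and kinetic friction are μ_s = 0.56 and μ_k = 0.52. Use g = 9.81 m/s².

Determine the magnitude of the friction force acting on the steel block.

f ≈ 1260 N

Vertical equilibrium gives N = m g + P sin α = 2418 N.
For equilibrium, f = P cos α = 2138×cos 47.8° = 1436 N.
The static-friction limit is μ_s N = 1354 N.
1436 > 1354 N → the steel block slides; f = μ_k N = 0.52×2418 = 1260 N.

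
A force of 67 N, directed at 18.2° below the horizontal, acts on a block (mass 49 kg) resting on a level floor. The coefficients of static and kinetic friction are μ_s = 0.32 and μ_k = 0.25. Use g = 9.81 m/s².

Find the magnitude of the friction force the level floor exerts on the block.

N = m g + P sin α = 480.7 + 67×sin 18.2° = 501.6 N.
The horizontal driving force is P cos α = 63.65 N, so equilibrium needs friction f = 63.65 N.
The static-friction limit is μ_s N = 160.5 N.
63.65 ≤ 160.5 N → static; friction equals the required 63.6 N.

f ≈ 63.6 N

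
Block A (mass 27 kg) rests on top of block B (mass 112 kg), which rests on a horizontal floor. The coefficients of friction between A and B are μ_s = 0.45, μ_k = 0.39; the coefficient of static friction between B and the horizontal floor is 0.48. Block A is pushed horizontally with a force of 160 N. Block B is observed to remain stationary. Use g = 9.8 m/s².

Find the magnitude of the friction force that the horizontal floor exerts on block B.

Between the blocks, N₁ = m_A g = 264.6 N.
Maximum static friction on A from B: μ_s N₁ = 0.45×264.6 = 119.1 N.
Since P = 160 N > 119.1 N, A slides on B; the A–B friction is kinetic: f₁ = μ_k N₁ = 0.39×264.6 = 103 N.
By Newton's third law B feels 103 N forward from A. With B stationary, the floor's static friction on B balances it: f₂ = 103 N (well within μ_s(m_A+m_B)g = 653.9 N).

f ≈ 103 N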